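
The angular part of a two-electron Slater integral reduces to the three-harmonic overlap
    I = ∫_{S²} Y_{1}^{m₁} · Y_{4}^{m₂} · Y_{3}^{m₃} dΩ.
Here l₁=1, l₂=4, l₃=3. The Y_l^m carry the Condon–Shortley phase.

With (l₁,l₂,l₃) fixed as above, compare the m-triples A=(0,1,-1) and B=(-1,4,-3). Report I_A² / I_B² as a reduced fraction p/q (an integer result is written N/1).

15/28

Same 1,4,3: normalisation and zero-m 3j drop out of the ratio.
A: Δ: 2! 0! 6! / 9! → 1/252; sum: t=1:−1/48 = -1/48; 3j²(1 4 3; 0 1 -1) = Δ·Π!·Σ² = 5/84  (sign -1)
B: Δ: 2! 0! 6! / 9! → 1/252; sum: t=2:+1/1440 = 1/1440; 3j²(1 4 3; -1 4 -3) = Δ·Π!·Σ² = 1/9  (sign +1)
I_A²/I_B² = (5/84)/(1/9) = 15/28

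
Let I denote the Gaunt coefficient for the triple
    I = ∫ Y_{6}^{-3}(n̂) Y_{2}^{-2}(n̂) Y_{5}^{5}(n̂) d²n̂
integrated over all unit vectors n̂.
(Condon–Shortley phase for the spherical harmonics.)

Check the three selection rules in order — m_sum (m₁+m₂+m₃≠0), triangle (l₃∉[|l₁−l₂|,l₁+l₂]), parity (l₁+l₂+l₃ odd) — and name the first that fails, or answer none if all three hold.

parity

Σmᵢ = 0  ✓
l₃∈[|l₁−l₂|,l₁+l₂]=[4,8], have l₃=5  ✓
Σlᵢ = 13 ⇒ odd  ✗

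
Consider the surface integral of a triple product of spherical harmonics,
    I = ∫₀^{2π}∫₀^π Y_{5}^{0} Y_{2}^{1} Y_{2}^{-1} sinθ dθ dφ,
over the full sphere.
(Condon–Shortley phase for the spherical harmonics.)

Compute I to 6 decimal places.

0.000000

|5−2|≤2≤5+2 violated ⇒ I = 0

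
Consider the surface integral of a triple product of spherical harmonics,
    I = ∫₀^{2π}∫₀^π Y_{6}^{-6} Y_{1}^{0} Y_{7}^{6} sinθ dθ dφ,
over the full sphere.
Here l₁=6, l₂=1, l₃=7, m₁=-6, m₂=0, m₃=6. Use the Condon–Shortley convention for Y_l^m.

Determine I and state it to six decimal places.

m-sum 0 ✓  L=14 even ✓  5≤7≤7 ✓
Π(2lᵢ+1) = 13×3×15 = 585
triangle coeff Δ(6,1,7) = 1/1365
Σ_t [0,0]: t=0:+1/518400 = 1/518400
(3j)²=7/195 [(6 1 7; 0 0 0)], sign=-1
Σ_t [0,0]: t=0:+1/479001600 = 1/479001600
(3j)²=1/105 [(6 1 7; -6 0 6)], sign=-1
⇒ 4πI² = 1/5
I = (+1)√(1/5/(4π)) = 0.12615663

0.126157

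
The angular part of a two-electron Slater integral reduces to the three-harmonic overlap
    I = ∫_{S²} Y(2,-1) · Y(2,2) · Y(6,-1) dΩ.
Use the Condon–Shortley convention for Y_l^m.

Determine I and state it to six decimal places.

0.000000

l₃=6 ∉ [0,4] — triangle fails ⇒ I = 0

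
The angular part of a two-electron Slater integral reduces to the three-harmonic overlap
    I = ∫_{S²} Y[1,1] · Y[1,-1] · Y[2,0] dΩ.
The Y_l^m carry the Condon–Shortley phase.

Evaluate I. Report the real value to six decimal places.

0.126157

Rules hold: Σm=0, L=4 even, 0≤2≤2.
N = 3·3·5 = 45
Δ = 0!·2!·2!/5! = 1/30
Racah Σ t=0..0: t=0:+1/1 = 1/1
⇒ 3j(1 1 2; 0 0 0)² = 2/15, sgn +1
Racah Σ t=0..0: t=0:+1/4 = 1/4
⇒ 3j(1 1 2; 1 -1 0)² = 1/30, sgn +1
4πI² = N·(3j₀)²·(3jₘ)² = 1/5
I = +1·√(0.2/4π) = 0.12615663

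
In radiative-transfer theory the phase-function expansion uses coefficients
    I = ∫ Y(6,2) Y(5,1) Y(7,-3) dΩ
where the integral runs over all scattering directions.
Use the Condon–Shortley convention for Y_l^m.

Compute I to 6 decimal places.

-0.101415

Checks pass: Σm=0; 18 even; l₃=7∈[1,11].
(2·6+1)(2·5+1)(2·7+1) = 2145
Δ: 4! 8! 6! / 19! → 1/174594420
sum: t=0:+1/4147200 t=1:−1/207360 t=2:+1/82944 t=3:−1/207360 t=4:+1/4147200 = 1/345600
3j²(6 5 7; 0 0 0) = Δ·Π!·Σ² = 420/46189  (sign -1)
sum: t=0:+1/9953280 t=1:−1/518400 t=2:+1/276480 t=3:−1/1088640 t=4:+1/46448640 = 23/25804800
3j²(6 5 7; 2 1 -3) = Δ·Π!·Σ² = 42849/6466460  (sign +1)
combine: 4πI² = 2145·420/46189·42849/6466460 = 1928205/14919047
take √, sign -1: I = -0.10141475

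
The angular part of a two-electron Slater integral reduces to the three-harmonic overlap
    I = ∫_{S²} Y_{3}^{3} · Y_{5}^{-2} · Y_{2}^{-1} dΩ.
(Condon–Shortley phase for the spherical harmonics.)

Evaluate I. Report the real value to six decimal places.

0.063396

m-sum 0 ✓  L=10 even ✓  2≤2≤8 ✓
Π(2lᵢ+1) = 7×11×5 = 385
triangle coeff Δ(3,5,2) = 1/2310
Σ_t [3,3]: t=3:−1/144 = -1/144
(3j)²=10/231 [(3 5 2; 0 0 0)], sign=-1
Σ_t [0,0]: t=0:+1/4320 = 1/4320
(3j)²=1/330 [(3 5 2; 3 -2 -1)], sign=-1
⇒ 4πI² = 5/99
I = (+1)√(5/99/(4π)) = 0.06339609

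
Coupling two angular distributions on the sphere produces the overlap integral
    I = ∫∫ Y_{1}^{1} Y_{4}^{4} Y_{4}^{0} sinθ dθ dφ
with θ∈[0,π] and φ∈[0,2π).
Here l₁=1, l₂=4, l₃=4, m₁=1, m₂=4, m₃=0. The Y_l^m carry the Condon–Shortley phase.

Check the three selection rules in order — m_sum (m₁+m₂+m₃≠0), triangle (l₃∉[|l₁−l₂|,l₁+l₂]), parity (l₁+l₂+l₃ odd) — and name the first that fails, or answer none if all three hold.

Σmᵢ = 5  ✗
l₃∈[|l₁−l₂|,l₁+l₂]=[3,5], have l₃=4
Σlᵢ = 9 ⇒ odd

m_sum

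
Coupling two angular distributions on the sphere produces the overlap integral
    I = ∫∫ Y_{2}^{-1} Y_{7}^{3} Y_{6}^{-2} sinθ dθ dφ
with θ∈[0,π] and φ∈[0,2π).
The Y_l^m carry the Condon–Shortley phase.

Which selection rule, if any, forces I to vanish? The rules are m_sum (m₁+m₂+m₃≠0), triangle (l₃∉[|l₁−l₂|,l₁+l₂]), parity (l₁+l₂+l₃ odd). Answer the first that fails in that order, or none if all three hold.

parity

m₁+m₂+m₃ = -1 + 3 − 2 = 0  ✓
triangle: |2−7|=5 ≤ l₃=6 ≤ 2+7=9  ✓
parity: l₁+l₂+l₃ = 15 is odd  ✗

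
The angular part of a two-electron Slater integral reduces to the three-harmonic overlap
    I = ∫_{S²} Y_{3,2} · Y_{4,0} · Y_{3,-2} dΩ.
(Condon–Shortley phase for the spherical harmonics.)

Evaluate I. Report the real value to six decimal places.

Rules hold: Σm=0, L=10 even, 1≤3≤7.
N = 7·9·7 = 441
Δ = 4!·2!·4!/11! = 1/34650
Racah Σ t=1..3: t=1:−1/72 t=2:+1/16 t=3:−1/72 = 5/144
⇒ 3j(3 4 3; 0 0 0)² = 2/77, sgn -1
Racah Σ t=0..1: t=0:+1/576 t=1:−1/72 = -7/576
⇒ 3j(3 4 3; 2 0 -2)² = 7/198, sgn +1
4πI² = N·(3j₀)²·(3jₘ)² = 49/121
I = -1·√(0.404959/4π) = -0.17951487

-0.179515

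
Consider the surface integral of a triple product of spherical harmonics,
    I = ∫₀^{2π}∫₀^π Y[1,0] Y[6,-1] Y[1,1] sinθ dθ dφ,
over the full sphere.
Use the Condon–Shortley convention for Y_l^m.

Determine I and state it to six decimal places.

0.000000

triangle: need 5≤l₃≤7, have 1; I=0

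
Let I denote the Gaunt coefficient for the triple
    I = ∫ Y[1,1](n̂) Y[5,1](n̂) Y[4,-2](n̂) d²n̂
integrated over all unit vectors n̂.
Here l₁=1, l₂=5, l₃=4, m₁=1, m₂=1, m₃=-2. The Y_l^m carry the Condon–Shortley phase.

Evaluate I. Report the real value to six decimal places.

m-sum 0 ✓  L=10 even ✓  4≤4≤6 ✓
Π(2lᵢ+1) = 3×11×9 = 297
triangle coeff Δ(1,5,4) = 1/495
Σ_t [1,1]: t=1:−1/576 = -1/576
(3j)²=5/99 [(1 5 4; 0 0 0)], sign=-1
Σ_t [0,0]: t=0:+1/2880 = 1/2880
(3j)²=2/165 [(1 5 4; 1 1 -2)], sign=+1
⇒ 4πI² = 2/11
I = (-1)√(2/11/(4π)) = -0.12028562

-0.120286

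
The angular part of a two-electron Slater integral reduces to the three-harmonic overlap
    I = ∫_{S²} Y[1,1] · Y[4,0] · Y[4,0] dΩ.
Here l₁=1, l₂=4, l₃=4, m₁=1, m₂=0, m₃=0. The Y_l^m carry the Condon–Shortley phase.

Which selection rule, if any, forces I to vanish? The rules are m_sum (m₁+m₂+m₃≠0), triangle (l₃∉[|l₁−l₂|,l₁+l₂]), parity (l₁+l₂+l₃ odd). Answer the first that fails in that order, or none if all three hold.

azimuthal sum: 1 + 0 + 0 = 1  ✗
3 ≤ 4 ≤ 5 (triangle on l)
L = 1 + 4 + 4 = 9 (odd)

m_sum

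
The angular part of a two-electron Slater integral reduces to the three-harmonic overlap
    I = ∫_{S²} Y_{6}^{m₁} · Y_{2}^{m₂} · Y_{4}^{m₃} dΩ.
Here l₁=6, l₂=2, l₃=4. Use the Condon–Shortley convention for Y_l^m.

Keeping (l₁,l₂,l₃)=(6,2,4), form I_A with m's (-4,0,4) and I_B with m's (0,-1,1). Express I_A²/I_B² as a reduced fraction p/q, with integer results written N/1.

l's match ⇒ only the (l;m) 3-j factors differ between A and B.
A: triangle coeff Δ(6,2,4) = 1/6435; Σ_t [2,2]: t=2:+1/161280 = 1/161280; (3j)²=1/143 [(6 2 4; -4 0 4)], sign=+1
B: triangle coeff Δ(6,2,4) = 1/6435; Σ_t [1,1]: t=1:−1/4320 = -1/4320; (3j)²=8/429 [(6 2 4; 0 -1 1)], sign=+1
I_A²/I_B² = (1/143)/(8/429) = 3/8

3/8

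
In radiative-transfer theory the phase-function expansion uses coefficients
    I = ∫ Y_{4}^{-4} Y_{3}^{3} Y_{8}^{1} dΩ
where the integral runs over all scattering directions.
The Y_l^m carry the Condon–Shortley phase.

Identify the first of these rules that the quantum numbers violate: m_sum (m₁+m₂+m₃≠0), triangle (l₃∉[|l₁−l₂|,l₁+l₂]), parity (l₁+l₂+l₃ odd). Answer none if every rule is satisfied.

azimuthal sum: -4 + 3 + 1 = 0  ✓
1 ≤ 8 ≤ 7 (triangle on l)  ✗
L = 4 + 3 + 8 = 15 (odd)

triangle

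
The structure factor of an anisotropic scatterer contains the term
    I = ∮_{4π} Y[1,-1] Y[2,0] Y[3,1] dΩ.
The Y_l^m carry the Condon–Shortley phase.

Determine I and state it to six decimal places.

-0.202301

Rules hold: Σm=0, L=6 even, 1≤3≤3.
N = 3·5·7 = 105
Δ = 0!·2!·4!/7! = 1/105
Racah Σ t=0..0: t=0:+1/4 = 1/4
⇒ 3j(1 2 3; 0 0 0)² = 3/35, sgn -1
Racah Σ t=0..0: t=0:+1/8 = 1/8
⇒ 3j(1 2 3; -1 0 1)² = 2/35, sgn +1
4πI² = N·(3j₀)²·(3jₘ)² = 18/35
I = -1·√(0.514286/4π) = -0.20230066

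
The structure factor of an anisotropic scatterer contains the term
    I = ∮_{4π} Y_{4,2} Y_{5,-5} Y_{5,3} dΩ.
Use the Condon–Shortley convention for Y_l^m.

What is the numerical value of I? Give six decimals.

Checks pass: Σm=0; 14 even; l₃=5∈[1,9].
(2·4+1)(2·5+1)(2·5+1) = 1089
Δ: 4! 4! 6! / 15! → 1/3153150
sum: t=0:+1/69120 t=1:−1/1728 t=2:+1/576 t=3:−1/1728 t=4:+1/69120 = 7/11520
3j²(4 5 5; 0 0 0) = Δ·Π!·Σ² = 2/143  (sign -1)
sum: t=0:+1/69120 = 1/69120
3j²(4 5 5; 2 -5 3) = Δ·Π!·Σ² = 4/143  (sign +1)
combine: 4πI² = 1089·2/143·4/143 = 72/169
take √, sign -1: I = -0.18412721

-0.184127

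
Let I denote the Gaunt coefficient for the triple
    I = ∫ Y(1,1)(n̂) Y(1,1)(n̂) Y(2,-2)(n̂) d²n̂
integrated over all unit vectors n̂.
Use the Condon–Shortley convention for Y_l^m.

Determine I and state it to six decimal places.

Rules hold: Σm=0, L=4 even, 0≤2≤2.
N = 3·3·5 = 45
Δ = 0!·2!·2!/5! = 1/30
Racah Σ t=0..0: t=0:+1/1 = 1/1
⇒ 3j(1 1 2; 0 0 0)² = 2/15, sgn +1
Racah Σ t=0..0: t=0:+1/4 = 1/4
⇒ 3j(1 1 2; 1 1 -2)² = 1/5, sgn +1
4πI² = N·(3j₀)²·(3jₘ)² = 6/5
I = +1·√(1.2/4π) = 0.30901936

0.309019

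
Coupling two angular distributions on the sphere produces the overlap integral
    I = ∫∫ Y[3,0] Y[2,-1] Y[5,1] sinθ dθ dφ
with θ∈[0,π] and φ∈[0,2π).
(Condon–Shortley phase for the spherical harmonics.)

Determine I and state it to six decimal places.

-0.214318

Checks pass: Σm=0; 10 even; l₃=5∈[1,5].
(2·3+1)(2·2+1)(2·5+1) = 385
Δ: 0! 6! 4! / 11! → 1/2310
sum: t=0:+1/144 = 1/144
3j²(3 2 5; 0 0 0) = Δ·Π!·Σ² = 10/231  (sign -1)
sum: t=0:+1/216 = 1/216
3j²(3 2 5; 0 -1 1) = Δ·Π!·Σ² = 8/231  (sign +1)
combine: 4πI² = 385·10/231·8/231 = 400/693
take √, sign -1: I = -0.21431790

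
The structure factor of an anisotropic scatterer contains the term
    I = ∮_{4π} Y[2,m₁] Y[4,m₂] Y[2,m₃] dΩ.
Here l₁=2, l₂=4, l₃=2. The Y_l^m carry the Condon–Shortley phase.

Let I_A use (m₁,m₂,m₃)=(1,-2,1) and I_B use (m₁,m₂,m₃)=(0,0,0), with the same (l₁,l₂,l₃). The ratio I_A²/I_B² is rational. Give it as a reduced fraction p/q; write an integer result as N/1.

10/9

Same 2,4,2: normalisation and zero-m 3j drop out of the ratio.
A: Δ: 4! 0! 4! / 9! → 1/630; sum: t=1:−1/36 = -1/36; 3j²(2 4 2; 1 -2 1) = Δ·Π!·Σ² = 4/63  (sign +1)
B: Δ: 4! 0! 4! / 9! → 1/630; sum: t=2:+1/16 = 1/16; 3j²(2 4 2; 0 0 0) = Δ·Π!·Σ² = 2/35  (sign +1)
I_A²/I_B² = (4/63)/(2/35) = 10/9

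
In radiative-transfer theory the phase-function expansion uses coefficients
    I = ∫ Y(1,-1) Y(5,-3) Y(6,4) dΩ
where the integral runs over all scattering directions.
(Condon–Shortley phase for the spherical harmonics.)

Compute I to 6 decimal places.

m-sum 0 ✓  L=12 even ✓  4≤6≤6 ✓
Π(2lᵢ+1) = 3×11×13 = 429
triangle coeff Δ(1,5,6) = 1/858
Σ_t [0,0]: t=0:+1/14400 = 1/14400
(3j)²=6/143 [(1 5 6; 0 0 0)], sign=+1
Σ_t [0,0]: t=0:+1/161280 = 1/161280
(3j)²=15/286 [(1 5 6; -1 -3 4)], sign=+1
⇒ 4πI² = 135/143
I = (+1)√(135/143/(4π)) = 0.27409047

0.274090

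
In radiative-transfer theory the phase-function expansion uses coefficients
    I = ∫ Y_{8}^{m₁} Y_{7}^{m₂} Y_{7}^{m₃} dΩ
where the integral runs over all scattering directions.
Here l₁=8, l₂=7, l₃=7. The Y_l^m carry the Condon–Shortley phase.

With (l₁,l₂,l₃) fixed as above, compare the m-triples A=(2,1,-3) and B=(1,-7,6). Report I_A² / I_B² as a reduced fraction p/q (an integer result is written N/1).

l's match ⇒ only the (l;m) 3-j factors differ between A and B.
A: triangle coeff Δ(8,7,7) = 1/22086194130; Σ_t [2,6]: t=2:+1/597196800 t=3:−1/62208000 t=4:+1/39813120 t=5:−1/130636800 t=6:+1/2786918400 = 143/41803776000; (3j)²=26/7429 [(8 7 7; 2 1 -3)], sign=+1
B: triangle coeff Δ(8,7,7) = 1/22086194130; Σ_t [0,0]: t=0:+1/146313216000 = 1/146313216000; (3j)²=78/37145 [(8 7 7; 1 -7 6)], sign=-1
I_A²/I_B² = (26/7429)/(78/37145) = 5/3

5/3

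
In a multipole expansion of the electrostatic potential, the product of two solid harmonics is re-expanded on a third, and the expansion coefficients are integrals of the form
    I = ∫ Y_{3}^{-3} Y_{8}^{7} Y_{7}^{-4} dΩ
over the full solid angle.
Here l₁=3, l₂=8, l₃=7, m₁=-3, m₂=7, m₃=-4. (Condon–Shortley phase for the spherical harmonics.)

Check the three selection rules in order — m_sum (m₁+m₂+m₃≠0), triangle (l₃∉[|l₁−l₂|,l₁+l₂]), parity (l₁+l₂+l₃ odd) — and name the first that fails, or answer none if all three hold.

none

Σmᵢ = 0  ✓
l₃∈[|l₁−l₂|,l₁+l₂]=[5,11], have l₃=7  ✓
Σlᵢ = 18 ⇒ even  ✓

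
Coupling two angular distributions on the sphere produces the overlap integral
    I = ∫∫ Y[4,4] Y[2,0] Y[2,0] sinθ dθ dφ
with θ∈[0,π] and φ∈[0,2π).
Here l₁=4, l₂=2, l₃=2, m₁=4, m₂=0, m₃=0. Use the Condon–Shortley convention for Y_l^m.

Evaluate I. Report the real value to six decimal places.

0.000000

4 + 0 + 0 = 4 ≠ 0: azimuthal integral kills it; I = 0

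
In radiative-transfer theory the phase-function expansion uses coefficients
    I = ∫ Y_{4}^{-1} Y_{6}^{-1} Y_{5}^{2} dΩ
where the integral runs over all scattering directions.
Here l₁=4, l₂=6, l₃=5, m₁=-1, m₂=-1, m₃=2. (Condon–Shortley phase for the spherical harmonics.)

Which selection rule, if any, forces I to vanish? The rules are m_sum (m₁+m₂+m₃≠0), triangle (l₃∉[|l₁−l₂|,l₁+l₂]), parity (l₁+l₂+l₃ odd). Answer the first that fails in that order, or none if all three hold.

parity

m₁+m₂+m₃ = -1 − 1 + 2 = 0  ✓
triangle: |4−6|=2 ≤ l₃=5 ≤ 4+6=10  ✓
parity: l₁+l₂+l₃ = 15 is odd  ✗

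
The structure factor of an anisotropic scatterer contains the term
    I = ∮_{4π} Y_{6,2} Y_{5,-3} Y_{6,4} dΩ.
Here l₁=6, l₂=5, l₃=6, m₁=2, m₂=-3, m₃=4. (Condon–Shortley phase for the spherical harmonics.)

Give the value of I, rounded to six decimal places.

0.000000

Σmᵢ = 3 ≠ 0, so the φ-integral vanishes; I = 0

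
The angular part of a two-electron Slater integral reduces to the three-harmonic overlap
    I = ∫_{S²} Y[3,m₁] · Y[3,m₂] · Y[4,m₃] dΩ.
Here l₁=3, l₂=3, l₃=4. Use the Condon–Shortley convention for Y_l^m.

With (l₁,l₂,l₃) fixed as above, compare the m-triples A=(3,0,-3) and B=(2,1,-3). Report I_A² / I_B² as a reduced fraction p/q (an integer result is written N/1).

9/2

Shared (l₁,l₂,l₃)=(3,3,4): N and (l;000)² cancel in I_A²/I_B².
A: Δ = 2!·4!·4!/11! = 1/34650; Racah Σ t=0..0: t=0:+1/288 = 1/288; ⇒ 3j(3 3 4; 3 0 -3)² = 1/22, sgn -1
B: Δ = 2!·4!·4!/11! = 1/34650; Racah Σ t=0..1: t=0:+1/288 t=1:−1/144 = -1/288; ⇒ 3j(3 3 4; 2 1 -3)² = 1/99, sgn +1
I_A²/I_B² = (1/22)/(1/99) = 9/2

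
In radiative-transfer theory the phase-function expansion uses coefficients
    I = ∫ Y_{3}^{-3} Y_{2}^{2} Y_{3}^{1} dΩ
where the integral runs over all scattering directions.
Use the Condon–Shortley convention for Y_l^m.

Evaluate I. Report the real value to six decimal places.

0.132981

Checks pass: Σm=0; 8 even; l₃=3∈[1,5].
(2·3+1)(2·2+1)(2·3+1) = 245
Δ: 2! 4! 2! / 9! → 1/3780
sum: t=0:+1/24 t=1:−1/4 t=2:+1/24 = -1/6
3j²(3 2 3; 0 0 0) = Δ·Π!·Σ² = 4/105  (sign +1)
sum: t=2:+1/96 = 1/96
3j²(3 2 3; -3 2 1) = Δ·Π!·Σ² = 1/42  (sign +1)
combine: 4πI² = 245·4/105·1/42 = 2/9
take √, sign +1: I = 0.13298076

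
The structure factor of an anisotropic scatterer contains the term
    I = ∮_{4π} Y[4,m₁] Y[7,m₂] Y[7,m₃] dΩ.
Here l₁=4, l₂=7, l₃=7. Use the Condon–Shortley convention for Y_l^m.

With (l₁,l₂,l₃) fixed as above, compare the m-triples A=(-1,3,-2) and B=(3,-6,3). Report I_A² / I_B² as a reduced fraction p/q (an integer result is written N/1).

Same 4,7,7: normalisation and zero-m 3j drop out of the ratio.
A: Δ: 4! 4! 10! / 19! → 1/58198140; sum: t=1:−1/52254720 t=2:+1/1935360 t=3:−1/725760 t=4:+1/2488320 = -5/10450944; 3j²(4 7 7; -1 3 -2) = Δ·Π!·Σ² = 31250/2909907  (sign +1)
B: Δ: 4! 4! 10! / 19! → 1/58198140; sum: t=0:+1/52254720 t=1:−1/522547200 = 1/58060800; 3j²(4 7 7; 3 -6 3) = Δ·Π!·Σ² = 9/646  (sign +1)
I_A²/I_B² = (31250/2909907)/(9/646) = 62500/81081

62500/81081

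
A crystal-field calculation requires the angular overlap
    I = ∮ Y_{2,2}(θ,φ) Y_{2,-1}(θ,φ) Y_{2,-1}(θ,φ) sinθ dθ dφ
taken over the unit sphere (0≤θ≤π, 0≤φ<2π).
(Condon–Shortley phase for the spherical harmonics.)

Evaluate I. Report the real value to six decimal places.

0.220728

Checks pass: Σm=0; 6 even; l₃=2∈[0,4].
(2·2+1)(2·2+1)(2·2+1) = 125
Δ: 2! 2! 2! / 7! → 1/630
sum: t=0:+1/8 t=1:−1/1 t=2:+1/8 = -3/4
3j²(2 2 2; 0 0 0) = Δ·Π!·Σ² = 2/35  (sign -1)
sum: t=0:+1/4 = 1/4
3j²(2 2 2; 2 -1 -1) = Δ·Π!·Σ² = 3/35  (sign -1)
combine: 4πI² = 125·2/35·3/35 = 30/49
take √, sign +1: I = 0.22072812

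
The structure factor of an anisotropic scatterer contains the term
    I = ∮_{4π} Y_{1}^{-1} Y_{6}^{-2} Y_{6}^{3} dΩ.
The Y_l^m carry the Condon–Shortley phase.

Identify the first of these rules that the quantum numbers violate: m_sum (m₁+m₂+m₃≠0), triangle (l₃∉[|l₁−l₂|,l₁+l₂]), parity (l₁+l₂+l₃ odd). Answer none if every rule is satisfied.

parity

m₁+m₂+m₃ = -1 − 2 + 3 = 0  ✓
triangle: |1−6|=5 ≤ l₃=6 ≤ 1+6=7  ✓
parity: l₁+l₂+l₃ = 13 is odd  ✗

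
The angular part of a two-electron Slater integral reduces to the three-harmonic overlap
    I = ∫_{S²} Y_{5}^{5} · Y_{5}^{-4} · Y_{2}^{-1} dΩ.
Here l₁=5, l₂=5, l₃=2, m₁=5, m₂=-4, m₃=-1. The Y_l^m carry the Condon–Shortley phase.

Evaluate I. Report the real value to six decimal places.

Rules hold: Σm=0, L=12 even, 0≤2≤10.
N = 11·11·5 = 605
Δ = 8!·2!·2!/13! = 1/38610
Racah Σ t=3..5: t=3:−1/2880 t=4:+1/576 t=5:−1/2880 = 1/960
⇒ 3j(5 5 2; 0 0 0)² = 10/429, sgn +1
Racah Σ t=0..0: t=0:+1/80640 = 1/80640
⇒ 3j(5 5 2; 5 -4 -1)² = 9/286, sgn -1
4πI² = N·(3j₀)²·(3jₘ)² = 75/169
I = -1·√(0.443787/4π) = -0.18792404

-0.187924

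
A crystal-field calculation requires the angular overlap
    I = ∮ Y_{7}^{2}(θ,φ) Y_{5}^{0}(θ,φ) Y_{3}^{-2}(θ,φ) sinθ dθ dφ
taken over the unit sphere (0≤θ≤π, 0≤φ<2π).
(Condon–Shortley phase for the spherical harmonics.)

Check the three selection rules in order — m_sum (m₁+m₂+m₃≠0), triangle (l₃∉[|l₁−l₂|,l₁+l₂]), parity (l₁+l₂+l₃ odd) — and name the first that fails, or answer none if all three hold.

Σmᵢ = 0  ✓
l₃∈[|l₁−l₂|,l₁+l₂]=[2,12], have l₃=3  ✓
Σlᵢ = 15 ⇒ odd  ✗

parity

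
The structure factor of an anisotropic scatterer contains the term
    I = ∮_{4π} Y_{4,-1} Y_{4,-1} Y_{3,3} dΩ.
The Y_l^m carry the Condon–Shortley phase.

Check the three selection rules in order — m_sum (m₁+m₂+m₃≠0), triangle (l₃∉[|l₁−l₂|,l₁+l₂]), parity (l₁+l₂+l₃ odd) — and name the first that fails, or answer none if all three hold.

azimuthal sum: -1 − 1 + 3 = 1  ✗
0 ≤ 3 ≤ 8 (triangle on l)
L = 4 + 4 + 3 = 11 (odd)

m_sum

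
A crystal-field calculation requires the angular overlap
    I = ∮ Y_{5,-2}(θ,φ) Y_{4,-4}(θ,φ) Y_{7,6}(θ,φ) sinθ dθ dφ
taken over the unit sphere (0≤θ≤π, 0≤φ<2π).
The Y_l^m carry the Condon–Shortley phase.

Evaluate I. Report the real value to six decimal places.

-0.188638

m-sum 0 ✓  L=16 even ✓  1≤7≤9 ✓
Π(2lᵢ+1) = 11×9×15 = 1485
triangle coeff Δ(5,4,7) = 1/6126120
Σ_t [0,2]: t=0:+1/69120 t=1:−1/20736 t=2:+1/69120 = -1/51840
(3j)²=280/21879 [(5 4 7; 0 0 0)], sign=+1
Σ_t [0,0]: t=0:+1/7257600 = 1/7257600
(3j)²=2/85 [(5 4 7; -2 -4 6)], sign=-1
⇒ 4πI² = 1680/3757
I = (-1)√(1680/3757/(4π)) = -0.18863797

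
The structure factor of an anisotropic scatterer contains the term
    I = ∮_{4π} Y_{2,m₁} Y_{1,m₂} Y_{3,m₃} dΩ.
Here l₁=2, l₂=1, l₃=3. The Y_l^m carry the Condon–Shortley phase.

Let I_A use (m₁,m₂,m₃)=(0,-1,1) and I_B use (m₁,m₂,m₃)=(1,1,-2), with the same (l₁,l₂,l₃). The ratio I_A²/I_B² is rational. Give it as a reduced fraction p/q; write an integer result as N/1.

3/5

Shared (l₁,l₂,l₃)=(2,1,3): N and (l;000)² cancel in I_A²/I_B².
A: Δ = 0!·4!·2!/7! = 1/105; Racah Σ t=0..0: t=0:+1/8 = 1/8; ⇒ 3j(2 1 3; 0 -1 1)² = 2/35, sgn +1
B: Δ = 0!·4!·2!/7! = 1/105; Racah Σ t=0..0: t=0:+1/12 = 1/12; ⇒ 3j(2 1 3; 1 1 -2)² = 2/21, sgn -1
I_A²/I_B² = (2/35)/(2/21) = 3/5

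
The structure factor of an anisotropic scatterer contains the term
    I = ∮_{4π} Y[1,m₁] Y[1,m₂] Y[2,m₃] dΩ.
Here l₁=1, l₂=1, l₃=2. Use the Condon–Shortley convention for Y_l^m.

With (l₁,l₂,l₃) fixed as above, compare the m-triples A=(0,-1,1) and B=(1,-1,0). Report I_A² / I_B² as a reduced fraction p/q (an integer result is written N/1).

3/1

Same 1,1,2: normalisation and zero-m 3j drop out of the ratio.
A: Δ: 0! 2! 2! / 5! → 1/30; sum: t=0:+1/2 = 1/2; 3j²(1 1 2; 0 -1 1) = Δ·Π!·Σ² = 1/10  (sign -1)
B: Δ: 0! 2! 2! / 5! → 1/30; sum: t=0:+1/4 = 1/4; 3j²(1 1 2; 1 -1 0) = Δ·Π!·Σ² = 1/30  (sign +1)
I_A²/I_B² = (1/10)/(1/30) = 3/1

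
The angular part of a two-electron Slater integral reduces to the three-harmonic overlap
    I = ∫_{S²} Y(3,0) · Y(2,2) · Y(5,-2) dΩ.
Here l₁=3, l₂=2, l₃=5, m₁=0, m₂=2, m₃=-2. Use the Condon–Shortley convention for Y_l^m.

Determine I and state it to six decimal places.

0.141758

Rules hold: Σm=0, L=10 even, 1≤5≤5.
N = 7·5·11 = 385
Δ = 0!·6!·4!/11! = 1/2310
Racah Σ t=0..0: t=0:+1/144 = 1/144
⇒ 3j(3 2 5; 0 0 0)² = 10/231, sgn -1
Racah Σ t=0..0: t=0:+1/864 = 1/864
⇒ 3j(3 2 5; 0 2 -2)² = 1/66, sgn -1
4πI² = N·(3j₀)²·(3jₘ)² = 25/99
I = +1·√(0.252525/4π) = 0.14175797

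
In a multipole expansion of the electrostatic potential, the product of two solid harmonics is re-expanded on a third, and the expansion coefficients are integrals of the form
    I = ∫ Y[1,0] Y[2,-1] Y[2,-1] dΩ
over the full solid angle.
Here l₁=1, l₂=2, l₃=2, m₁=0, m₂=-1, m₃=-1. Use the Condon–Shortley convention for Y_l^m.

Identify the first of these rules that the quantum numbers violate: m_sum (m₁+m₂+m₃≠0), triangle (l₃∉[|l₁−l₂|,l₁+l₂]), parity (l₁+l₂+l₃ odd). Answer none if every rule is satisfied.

m_sum

Σmᵢ = -2  ✗
l₃∈[|l₁−l₂|,l₁+l₂]=[1,3], have l₃=2
Σlᵢ = 5 ⇒ odd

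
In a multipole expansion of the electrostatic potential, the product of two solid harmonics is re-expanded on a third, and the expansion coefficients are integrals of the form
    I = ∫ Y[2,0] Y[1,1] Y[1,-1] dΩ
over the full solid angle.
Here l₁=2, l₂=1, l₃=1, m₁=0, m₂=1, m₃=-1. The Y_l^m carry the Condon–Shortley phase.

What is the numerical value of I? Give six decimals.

m-sum 0 ✓  L=4 even ✓  1≤1≤3 ✓
Π(2lᵢ+1) = 5×3×3 = 45
triangle coeff Δ(2,1,1) = 1/30
Σ_t [1,1]: t=1:−1/1 = -1/1
(3j)²=2/15 [(2 1 1; 0 0 0)], sign=+1
Σ_t [2,2]: t=2:+1/4 = 1/4
(3j)²=1/30 [(2 1 1; 0 1 -1)], sign=+1
⇒ 4πI² = 1/5
I = (+1)√(1/5/(4π)) = 0.12615663

0.126157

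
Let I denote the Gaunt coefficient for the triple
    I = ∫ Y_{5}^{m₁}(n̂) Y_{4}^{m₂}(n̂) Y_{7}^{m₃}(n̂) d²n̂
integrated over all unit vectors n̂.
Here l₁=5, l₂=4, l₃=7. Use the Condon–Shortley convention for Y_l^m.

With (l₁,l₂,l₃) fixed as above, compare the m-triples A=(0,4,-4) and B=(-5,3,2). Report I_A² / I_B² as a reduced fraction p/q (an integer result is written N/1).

1232/81

Same 5,4,7: normalisation and zero-m 3j drop out of the ratio.
A: Δ: 2! 8! 6! / 17! → 1/6126120; sum: t=2:+1/1036800 = 1/1036800; 3j²(5 4 7; 0 4 -4) = Δ·Π!·Σ² = 14/663  (sign -1)
B: Δ: 2! 8! 6! / 17! → 1/6126120; sum: t=2:+1/9676800 = 1/9676800; 3j²(5 4 7; -5 3 2) = Δ·Π!·Σ² = 27/19448  (sign -1)
I_A²/I_B² = (14/663)/(27/19448) = 1232/81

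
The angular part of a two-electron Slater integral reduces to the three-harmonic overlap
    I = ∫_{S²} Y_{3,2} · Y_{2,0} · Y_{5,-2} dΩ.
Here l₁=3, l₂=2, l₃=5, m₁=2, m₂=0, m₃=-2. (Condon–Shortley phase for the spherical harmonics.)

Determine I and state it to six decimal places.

0.190188

Rules hold: Σm=0, L=10 even, 1≤5≤5.
N = 7·5·11 = 385
Δ = 0!·6!·4!/11! = 1/2310
Racah Σ t=0..0: t=0:+1/144 = 1/144
⇒ 3j(3 2 5; 0 0 0)² = 10/231, sgn -1
Racah Σ t=0..0: t=0:+1/480 = 1/480
⇒ 3j(3 2 5; 2 0 -2)² = 3/110, sgn -1
4πI² = N·(3j₀)²·(3jₘ)² = 5/11
I = +1·√(0.454545/4π) = 0.19018827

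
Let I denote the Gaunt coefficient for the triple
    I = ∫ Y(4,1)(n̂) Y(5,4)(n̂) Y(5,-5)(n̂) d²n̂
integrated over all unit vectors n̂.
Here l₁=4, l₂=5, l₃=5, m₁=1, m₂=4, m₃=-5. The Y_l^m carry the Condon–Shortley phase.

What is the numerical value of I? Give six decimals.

m-sum 0 ✓  L=14 even ✓  1≤5≤9 ✓
Π(2lᵢ+1) = 9×11×11 = 1089
triangle coeff Δ(4,5,5) = 1/3153150
Σ_t [0,4]: t=0:+1/69120 t=1:−1/1728 t=2:+1/576 t=3:−1/1728 t=4:+1/69120 = 7/11520
(3j)²=2/143 [(4 5 5; 0 0 0)], sign=-1
Σ_t [3,3]: t=3:−1/103680 = -1/103680
(3j)²=4/143 [(4 5 5; 1 4 -5)], sign=-1
⇒ 4πI² = 72/169
I = (+1)√(72/169/(4π)) = 0.18412721

0.184127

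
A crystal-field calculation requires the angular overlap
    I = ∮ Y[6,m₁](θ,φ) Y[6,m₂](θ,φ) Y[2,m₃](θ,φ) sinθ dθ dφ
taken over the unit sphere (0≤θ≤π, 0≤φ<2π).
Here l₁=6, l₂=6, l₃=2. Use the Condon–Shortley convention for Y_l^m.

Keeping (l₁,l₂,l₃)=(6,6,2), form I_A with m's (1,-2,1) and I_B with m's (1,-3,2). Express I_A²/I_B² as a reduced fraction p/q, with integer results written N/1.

1/4

l's match ⇒ only the (l;m) 3-j factors differ between A and B.
A: triangle coeff Δ(6,6,2) = 1/90090; Σ_t [3,4]: t=3:−1/60480 t=4:+1/34560 = 1/80640; (3j)²=6/1001 [(6 6 2; 1 -2 1)], sign=-1
B: triangle coeff Δ(6,6,2) = 1/90090; Σ_t [3,3]: t=3:−1/120960 = -1/120960; (3j)²=24/1001 [(6 6 2; 1 -3 2)], sign=-1
I_A²/I_B² = (6/1001)/(24/1001) = 1/4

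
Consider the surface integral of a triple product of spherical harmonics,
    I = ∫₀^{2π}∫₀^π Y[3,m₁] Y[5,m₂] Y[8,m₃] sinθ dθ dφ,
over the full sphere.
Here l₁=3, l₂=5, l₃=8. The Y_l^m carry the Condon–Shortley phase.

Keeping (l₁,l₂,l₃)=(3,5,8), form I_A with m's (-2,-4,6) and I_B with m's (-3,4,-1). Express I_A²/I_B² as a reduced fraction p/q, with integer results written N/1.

Same 3,5,8: normalisation and zero-m 3j drop out of the ratio.
A: Δ: 0! 6! 10! / 17! → 1/136136; sum: t=0:+1/43545600 = 1/43545600; 3j²(3 5 8; -2 -4 6) = Δ·Π!·Σ² = 1/34  (sign +1)
B: Δ: 0! 6! 10! / 17! → 1/136136; sum: t=0:+1/261273600 = 1/261273600; 3j²(3 5 8; -3 4 -1) = Δ·Π!·Σ² = 1/19448  (sign -1)
I_A²/I_B² = (1/34)/(1/19448) = 572/1

572/1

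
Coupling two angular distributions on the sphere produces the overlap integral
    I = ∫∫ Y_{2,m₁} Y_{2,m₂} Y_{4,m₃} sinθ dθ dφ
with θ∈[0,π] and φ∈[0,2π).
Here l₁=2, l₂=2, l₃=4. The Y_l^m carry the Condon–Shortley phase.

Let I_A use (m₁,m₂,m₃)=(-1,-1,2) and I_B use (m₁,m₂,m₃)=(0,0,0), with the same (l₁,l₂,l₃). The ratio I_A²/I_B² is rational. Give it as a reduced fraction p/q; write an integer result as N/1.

10/9

l's match ⇒ only the (l;m) 3-j factors differ between A and B.
A: triangle coeff Δ(2,2,4) = 1/630; Σ_t [0,0]: t=0:+1/36 = 1/36; (3j)²=4/63 [(2 2 4; -1 -1 2)], sign=+1
B: triangle coeff Δ(2,2,4) = 1/630; Σ_t [0,0]: t=0:+1/16 = 1/16; (3j)²=2/35 [(2 2 4; 0 0 0)], sign=+1
I_A²/I_B² = (4/63)/(2/35) = 10/9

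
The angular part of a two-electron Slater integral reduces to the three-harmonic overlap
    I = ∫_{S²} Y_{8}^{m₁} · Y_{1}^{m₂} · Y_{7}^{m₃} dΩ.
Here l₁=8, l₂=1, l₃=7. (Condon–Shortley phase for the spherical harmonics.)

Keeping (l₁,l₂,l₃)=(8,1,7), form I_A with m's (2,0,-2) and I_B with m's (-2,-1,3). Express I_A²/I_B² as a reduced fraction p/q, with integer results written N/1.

4/1

Shared (l₁,l₂,l₃)=(8,1,7): N and (l;000)² cancel in I_A²/I_B².
A: Δ = 2!·14!·0!/17! = 1/2040; Racah Σ t=1..1: t=1:−1/43545600 = -1/43545600; ⇒ 3j(8 1 7; 2 0 -2)² = 1/34, sgn +1
B: Δ = 2!·14!·0!/17! = 1/2040; Racah Σ t=0..0: t=0:+1/174182400 = 1/174182400; ⇒ 3j(8 1 7; -2 -1 3)² = 1/136, sgn +1
I_A²/I_B² = (1/34)/(1/136) = 4/1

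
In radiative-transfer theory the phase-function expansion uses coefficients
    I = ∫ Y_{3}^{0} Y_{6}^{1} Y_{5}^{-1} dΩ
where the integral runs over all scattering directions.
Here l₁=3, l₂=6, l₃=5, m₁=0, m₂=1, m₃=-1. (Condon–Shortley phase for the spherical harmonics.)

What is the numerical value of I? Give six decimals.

-0.123080

Checks pass: Σm=0; 14 even; l₃=5∈[3,9].
(2·3+1)(2·6+1)(2·5+1) = 1001
Δ: 4! 2! 8! / 15! → 1/675675
sum: t=1:−1/8640 t=2:+1/2304 t=3:−1/8640 = 7/34560
3j²(3 6 5; 0 0 0) = Δ·Π!·Σ² = 7/429  (sign -1)
sum: t=1:−1/17280 t=2:+1/2880 t=3:−1/6912 = 1/6912
3j²(3 6 5; 0 1 -1) = Δ·Π!·Σ² = 5/429  (sign +1)
combine: 4πI² = 1001·7/429·5/429 = 245/1287
take √, sign -1: I = -0.12308038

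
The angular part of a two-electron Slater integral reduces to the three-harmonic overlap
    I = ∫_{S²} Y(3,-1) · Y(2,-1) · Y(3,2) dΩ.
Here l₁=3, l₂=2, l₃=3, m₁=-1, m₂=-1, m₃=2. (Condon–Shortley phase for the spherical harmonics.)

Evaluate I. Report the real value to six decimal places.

Rules hold: Σm=0, L=8 even, 1≤3≤5.
N = 7·5·7 = 245
Δ = 2!·4!·2!/9! = 1/3780
Racah Σ t=0..2: t=0:+1/24 t=1:−1/4 t=2:+1/24 = -1/6
⇒ 3j(3 2 3; 0 0 0)² = 4/105, sgn +1
Racah Σ t=0..1: t=0:+1/48 t=1:−1/12 = -1/16
⇒ 3j(3 2 3; -1 -1 2)² = 1/28, sgn +1
4πI² = N·(3j₀)²·(3jₘ)² = 1/3
I = +1·√(0.333333/4π) = 0.16286750

0.162868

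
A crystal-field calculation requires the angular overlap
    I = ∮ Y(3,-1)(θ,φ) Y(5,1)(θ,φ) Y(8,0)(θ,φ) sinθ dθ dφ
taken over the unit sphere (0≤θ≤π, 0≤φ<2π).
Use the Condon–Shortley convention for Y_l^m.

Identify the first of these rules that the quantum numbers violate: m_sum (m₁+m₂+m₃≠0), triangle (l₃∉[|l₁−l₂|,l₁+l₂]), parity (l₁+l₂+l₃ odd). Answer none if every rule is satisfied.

none

Σmᵢ = 0  ✓
l₃∈[|l₁−l₂|,l₁+l₂]=[2,8], have l₃=8  ✓
Σlᵢ = 16 ⇒ even  ✓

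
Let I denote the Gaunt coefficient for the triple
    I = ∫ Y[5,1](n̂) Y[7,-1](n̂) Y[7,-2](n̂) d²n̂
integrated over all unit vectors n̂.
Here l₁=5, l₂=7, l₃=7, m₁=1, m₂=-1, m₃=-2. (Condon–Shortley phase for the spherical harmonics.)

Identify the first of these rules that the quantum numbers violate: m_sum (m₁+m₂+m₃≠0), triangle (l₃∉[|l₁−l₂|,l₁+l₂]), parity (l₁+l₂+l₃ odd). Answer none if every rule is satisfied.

m_sum

azimuthal sum: 1 − 1 − 2 = -2  ✗
2 ≤ 7 ≤ 12 (triangle on l)
L = 5 + 7 + 7 = 19 (odd)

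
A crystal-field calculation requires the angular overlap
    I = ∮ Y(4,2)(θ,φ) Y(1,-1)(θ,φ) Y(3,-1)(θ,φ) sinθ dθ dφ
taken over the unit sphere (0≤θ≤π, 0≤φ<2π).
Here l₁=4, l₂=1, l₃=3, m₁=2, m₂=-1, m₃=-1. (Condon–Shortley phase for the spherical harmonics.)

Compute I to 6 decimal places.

0.238414

m-sum 0 ✓  L=8 even ✓  3≤3≤5 ✓
Π(2lᵢ+1) = 9×3×7 = 189
triangle coeff Δ(4,1,3) = 1/252
Σ_t [1,1]: t=1:−1/36 = -1/36
(3j)²=4/63 [(4 1 3; 0 0 0)], sign=+1
Σ_t [0,0]: t=0:+1/96 = 1/96
(3j)²=5/84 [(4 1 3; 2 -1 -1)], sign=+1
⇒ 4πI² = 5/7
I = (+1)√(5/7/(4π)) = 0.23841361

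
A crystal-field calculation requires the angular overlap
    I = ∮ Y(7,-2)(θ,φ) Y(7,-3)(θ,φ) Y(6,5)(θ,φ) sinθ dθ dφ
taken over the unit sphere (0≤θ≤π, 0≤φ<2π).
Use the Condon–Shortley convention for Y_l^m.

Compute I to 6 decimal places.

Checks pass: Σm=0; 20 even; l₃=6∈[0,14].
(2·7+1)(2·7+1)(2·6+1) = 2925
Δ: 8! 6! 6! / 21! → 1/2444321880
sum: t=1:−1/2612736000 t=2:+1/20736000 t=3:−1/1658880 t=4:+1/746496 t=5:−1/1658880 t=6:+1/20736000 t=7:−1/2612736000 = 1/4354560
3j²(7 7 6; 0 0 0) = Δ·Π!·Σ² = 1000/138567  (sign +1)
sum: t=3:−1/62208000 t=4:+1/49766400 = 1/248832000
3j²(7 7 6; -2 -3 5) = Δ·Π!·Σ² = 21/20995  (sign -1)
combine: 4πI² = 2925·1000/138567·21/20995 = 315000/14919047
take √, sign -1: I = -0.04099018

-0.040990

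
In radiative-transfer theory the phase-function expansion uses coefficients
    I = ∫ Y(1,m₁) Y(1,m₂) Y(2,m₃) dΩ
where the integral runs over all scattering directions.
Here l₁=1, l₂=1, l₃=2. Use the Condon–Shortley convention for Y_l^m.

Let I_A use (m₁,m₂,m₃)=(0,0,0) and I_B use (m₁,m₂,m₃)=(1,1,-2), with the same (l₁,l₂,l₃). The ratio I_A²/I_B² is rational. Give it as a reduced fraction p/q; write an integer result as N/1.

Same 1,1,2: normalisation and zero-m 3j drop out of the ratio.
A: Δ: 0! 2! 2! / 5! → 1/30; sum: t=0:+1/1 = 1/1; 3j²(1 1 2; 0 0 0) = Δ·Π!·Σ² = 2/15  (sign +1)
B: Δ: 0! 2! 2! / 5! → 1/30; sum: t=0:+1/4 = 1/4; 3j²(1 1 2; 1 1 -2) = Δ·Π!·Σ² = 1/5  (sign +1)
I_A²/I_B² = (2/15)/(1/5) = 2/3

2/3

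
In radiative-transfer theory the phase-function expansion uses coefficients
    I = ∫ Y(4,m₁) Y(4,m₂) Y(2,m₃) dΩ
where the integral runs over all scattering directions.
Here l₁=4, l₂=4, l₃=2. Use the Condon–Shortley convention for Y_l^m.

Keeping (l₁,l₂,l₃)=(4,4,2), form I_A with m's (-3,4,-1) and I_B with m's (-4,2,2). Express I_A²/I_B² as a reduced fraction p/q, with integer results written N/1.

Same 4,4,2: normalisation and zero-m 3j drop out of the ratio.
A: Δ: 6! 2! 2! / 11! → 1/13860; sum: t=6:+1/1440 = 1/1440; 3j²(4 4 2; -3 4 -1) = Δ·Π!·Σ² = 7/165  (sign -1)
B: Δ: 6! 2! 2! / 11! → 1/13860; sum: t=6:+1/2880 = 1/2880; 3j²(4 4 2; -4 2 2) = Δ·Π!·Σ² = 2/165  (sign +1)
I_A²/I_B² = (7/165)/(2/165) = 7/2

7/2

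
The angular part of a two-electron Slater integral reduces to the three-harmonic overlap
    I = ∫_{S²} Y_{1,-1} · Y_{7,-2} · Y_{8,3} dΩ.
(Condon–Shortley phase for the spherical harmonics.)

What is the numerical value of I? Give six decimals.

-0.226917

m-sum 0 ✓  L=16 even ✓  6≤8≤8 ✓
Π(2lᵢ+1) = 3×15×17 = 765
triangle coeff Δ(1,7,8) = 1/2040
Σ_t [0,0]: t=0:+1/25401600 = 1/25401600
(3j)²=8/255 [(1 7 8; 0 0 0)], sign=+1
Σ_t [0,0]: t=0:+1/87091200 = 1/87091200
(3j)²=11/408 [(1 7 8; -1 -2 3)], sign=-1
⇒ 4πI² = 11/17
I = (-1)√(11/17/(4π)) = -0.22691696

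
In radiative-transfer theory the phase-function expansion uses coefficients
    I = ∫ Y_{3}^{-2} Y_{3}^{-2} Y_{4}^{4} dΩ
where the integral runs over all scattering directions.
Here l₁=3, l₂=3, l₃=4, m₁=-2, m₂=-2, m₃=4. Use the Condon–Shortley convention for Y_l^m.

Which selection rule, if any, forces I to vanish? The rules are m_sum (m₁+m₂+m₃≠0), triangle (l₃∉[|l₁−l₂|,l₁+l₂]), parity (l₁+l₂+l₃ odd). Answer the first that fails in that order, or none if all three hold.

m₁+m₂+m₃ = -2 − 2 + 4 = 0  ✓
triangle: |3−3|=0 ≤ l₃=4 ≤ 3+3=6  ✓
parity: l₁+l₂+l₃ = 10 is even  ✓

none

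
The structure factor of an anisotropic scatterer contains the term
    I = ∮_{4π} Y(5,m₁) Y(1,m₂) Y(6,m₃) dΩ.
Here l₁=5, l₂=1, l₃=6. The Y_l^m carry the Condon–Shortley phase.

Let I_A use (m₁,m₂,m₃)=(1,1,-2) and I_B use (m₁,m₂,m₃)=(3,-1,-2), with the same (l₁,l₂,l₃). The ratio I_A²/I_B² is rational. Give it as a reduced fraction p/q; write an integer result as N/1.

Same 5,1,6: normalisation and zero-m 3j drop out of the ratio.
A: Δ: 0! 10! 2! / 13! → 1/858; sum: t=0:+1/34560 = 1/34560; 3j²(5 1 6; 1 1 -2) = Δ·Π!·Σ² = 14/429  (sign +1)
B: Δ: 0! 10! 2! / 13! → 1/858; sum: t=0:+1/161280 = 1/161280; 3j²(5 1 6; 3 -1 -2) = Δ·Π!·Σ² = 1/143  (sign +1)
I_A²/I_B² = (14/429)/(1/143) = 14/3

14/3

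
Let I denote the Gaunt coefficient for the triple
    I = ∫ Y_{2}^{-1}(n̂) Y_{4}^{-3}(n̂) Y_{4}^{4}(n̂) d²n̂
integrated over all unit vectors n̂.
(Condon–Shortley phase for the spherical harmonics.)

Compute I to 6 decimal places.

Checks pass: Σm=0; 10 even; l₃=4∈[2,6].
(2·2+1)(2·4+1)(2·4+1) = 405
Δ: 2! 2! 6! / 11! → 1/13860
sum: t=0:+1/192 t=1:−1/36 t=2:+1/192 = -5/288
3j²(2 4 4; 0 0 0) = Δ·Π!·Σ² = 20/693  (sign -1)
sum: t=1:−1/1440 = -1/1440
3j²(2 4 4; -1 -3 4) = Δ·Π!·Σ² = 7/165  (sign -1)
combine: 4πI² = 405·20/693·7/165 = 60/121
take √, sign +1: I = 0.19864517

0.198645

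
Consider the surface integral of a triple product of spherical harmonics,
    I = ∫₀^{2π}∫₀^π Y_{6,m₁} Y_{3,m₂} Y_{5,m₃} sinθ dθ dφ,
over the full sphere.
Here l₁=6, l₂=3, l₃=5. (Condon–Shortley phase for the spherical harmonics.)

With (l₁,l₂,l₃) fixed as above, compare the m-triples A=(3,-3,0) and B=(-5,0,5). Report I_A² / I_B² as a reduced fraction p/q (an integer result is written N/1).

28/33

Same 6,3,5: normalisation and zero-m 3j drop out of the ratio.
A: Δ: 4! 8! 2! / 15! → 1/675675; sum: t=0:+1/34560 = 1/34560; 3j²(6 3 5; 3 -3 0) = Δ·Π!·Σ² = 4/143  (sign -1)
B: Δ: 4! 8! 2! / 15! → 1/675675; sum: t=3:−1/483840 = -1/483840; 3j²(6 3 5; -5 0 5) = Δ·Π!·Σ² = 3/91  (sign -1)
I_A²/I_B² = (4/143)/(3/91) = 28/33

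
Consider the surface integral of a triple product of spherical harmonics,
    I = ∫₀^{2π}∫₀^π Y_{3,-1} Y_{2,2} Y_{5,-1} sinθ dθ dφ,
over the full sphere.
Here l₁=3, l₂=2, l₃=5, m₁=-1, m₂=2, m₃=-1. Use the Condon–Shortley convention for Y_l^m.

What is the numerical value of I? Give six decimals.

m-sum 0 ✓  L=10 even ✓  1≤5≤5 ✓
Π(2lᵢ+1) = 7×5×11 = 385
triangle coeff Δ(3,2,5) = 1/2310
Σ_t [0,0]: t=0:+1/144 = 1/144
(3j)²=10/231 [(3 2 5; 0 0 0)], sign=-1
Σ_t [0,0]: t=0:+1/1152 = 1/1152
(3j)²=1/154 [(3 2 5; -1 2 -1)], sign=+1
⇒ 4πI² = 25/231
I = (-1)√(25/231/(4π)) = -0.09280237

-0.092802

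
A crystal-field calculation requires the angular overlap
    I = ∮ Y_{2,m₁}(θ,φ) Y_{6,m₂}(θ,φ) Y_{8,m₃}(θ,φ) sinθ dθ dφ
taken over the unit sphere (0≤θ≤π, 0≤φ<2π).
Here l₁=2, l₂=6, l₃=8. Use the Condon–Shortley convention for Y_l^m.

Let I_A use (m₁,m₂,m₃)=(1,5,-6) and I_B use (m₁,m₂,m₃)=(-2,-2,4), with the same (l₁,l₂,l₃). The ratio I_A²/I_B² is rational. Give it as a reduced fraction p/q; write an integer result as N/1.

728/495

Shared (l₁,l₂,l₃)=(2,6,8): N and (l;000)² cancel in I_A²/I_B².
A: Δ = 0!·4!·12!/17! = 1/30940; Racah Σ t=0..0: t=0:+1/239500800 = 1/239500800; ⇒ 3j(2 6 8; 1 5 -6)² = 2/85, sgn +1
B: Δ = 0!·4!·12!/17! = 1/30940; Racah Σ t=0..0: t=0:+1/23224320 = 1/23224320; ⇒ 3j(2 6 8; -2 -2 4)² = 99/6188, sgn +1
I_A²/I_B² = (2/85)/(99/6188) = 728/495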